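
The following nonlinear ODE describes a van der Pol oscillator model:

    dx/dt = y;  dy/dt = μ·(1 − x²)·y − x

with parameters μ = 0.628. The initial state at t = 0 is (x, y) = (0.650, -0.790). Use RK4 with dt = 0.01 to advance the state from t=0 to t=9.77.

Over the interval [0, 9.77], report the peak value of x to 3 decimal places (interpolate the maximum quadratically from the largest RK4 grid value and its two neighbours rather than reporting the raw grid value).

t=0.000: state=(0.650, -0.790)
step 1 (dt=0.01): k1=(-0.790, -0.937), k2=(-0.795, -0.937), k3=(-0.795, -0.937), k4=(-0.799, -0.937); state += dt/6·(k1+2k2+2k3+k4)
t=0.010: state=(0.642, -0.799)
t=0.020: state=(0.634, -0.809)
t=0.030: state=(0.626, -0.818)
continuing one RK4 step at a time; state shown every 50 steps (Δt=0.5):
t=0.500: state=(0.137, -1.262)
t=1.000: state=(-0.588, -1.568)
t=1.500: state=(-1.299, -1.117)
t=2.000: state=(-1.613, -0.145)
t=2.500: state=(-1.499, 0.545)
t=3.000: state=(-1.103, 1.030)
t=3.500: state=(-0.458, 1.576)
t=4.000: state=(0.481, 2.128)
t=4.500: state=(1.484, 1.595)
t=5.000: state=(1.919, 0.193)
t=5.500: state=(1.799, -0.567)
t=6.000: state=(1.406, -0.987)
t=6.500: state=(0.803, -1.455)
t=7.000: state=(-0.082, -2.095)
t=7.500: state=(-1.199, -2.117)
t=8.000: state=(-1.915, -0.647)
t=8.500: state=(-1.943, 0.387)
t=9.000: state=(-1.624, 0.849)
t=9.500: state=(-1.103, 1.250)
t=9.770: state=(-0.728, 1.535)
largest grid value and its neighbours: x(5.080)=1.92708, x(5.090)=1.92723, x(5.100)=1.92718
parabola through these three points peaks at t≈5.093 with x≈1.92723

max x = 1.927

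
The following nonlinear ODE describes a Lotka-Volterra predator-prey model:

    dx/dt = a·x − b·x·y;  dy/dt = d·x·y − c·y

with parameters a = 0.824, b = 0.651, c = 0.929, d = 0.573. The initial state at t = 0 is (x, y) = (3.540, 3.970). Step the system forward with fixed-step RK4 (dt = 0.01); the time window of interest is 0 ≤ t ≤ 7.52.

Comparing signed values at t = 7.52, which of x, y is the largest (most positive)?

largest component: x

t=0.000: state=(3.540, 3.970)
step 1 (dt=0.01): k1=(-6.232, 4.365), k2=(-6.227, 4.317), k3=(-6.227, 4.317), k4=(-6.220, 4.269); state += dt/6·(k1+2k2+2k3+k4)
t=0.010: state=(3.478, 4.013)
t=0.020: state=(3.416, 4.055)
t=0.030: state=(3.354, 4.097)
continuing one RK4 step at a time; state shown every 25 steps (Δt=0.25):
t=0.250: state=(2.126, 4.701)
t=0.500: state=(1.205, 4.701)
t=0.750: state=(0.712, 4.259)
t=1.000: state=(0.459, 3.664)
t=1.250: state=(0.326, 3.070)
t=1.500: state=(0.254, 2.535)
t=1.750: state=(0.215, 2.078)
t=2.000: state=(0.194, 1.696)
t=2.250: state=(0.186, 1.381)
t=2.500: state=(0.186, 1.125)
t=2.750: state=(0.194, 0.916)
t=3.000: state=(0.209, 0.747)
t=3.250: state=(0.229, 0.611)
t=3.500: state=(0.258, 0.502)
t=3.750: state=(0.294, 0.414)
t=4.000: state=(0.340, 0.343)
t=4.250: state=(0.397, 0.287)
t=4.500: state=(0.467, 0.242)
t=4.750: state=(0.553, 0.206)
t=5.000: state=(0.659, 0.178)
t=5.250: state=(0.788, 0.157)
t=5.500: state=(0.945, 0.141)
t=5.750: state=(1.136, 0.129)
t=6.000: state=(1.368, 0.123)
t=6.250: state=(1.648, 0.120)
t=6.500: state=(1.985, 0.124)
t=6.750: state=(2.388, 0.134)
t=7.000: state=(2.867, 0.155)
t=7.250: state=(3.426, 0.192)
t=7.500: state=(4.059, 0.261)
t=7.520: state=(4.113, 0.268)
compare at T: x=4.113, y=0.268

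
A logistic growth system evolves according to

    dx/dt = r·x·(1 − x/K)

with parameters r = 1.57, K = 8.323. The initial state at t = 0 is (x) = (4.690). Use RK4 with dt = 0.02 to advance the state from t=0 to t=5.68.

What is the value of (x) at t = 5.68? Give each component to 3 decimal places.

t=0.000: state=(4.690)
step 1 (dt=0.02): k1=(3.214), k2=(3.207), k3=(3.208), k4=(3.201); state += dt/6·(k1+2k2+2k3+k4)
t=0.020: state=(4.754)
t=0.040: state=(4.818)
t=0.060: state=(4.882)
continuing one RK4 step at a time; state shown every 10 steps (Δt=0.2):
t=0.200: state=(5.315)
t=0.400: state=(5.889)
t=0.600: state=(6.393)
t=0.800: state=(6.819)
t=1.000: state=(7.168)
t=1.200: state=(7.446)
t=1.400: state=(7.664)
t=1.600: state=(7.831)
t=1.800: state=(7.958)
t=2.000: state=(8.053)
t=2.200: state=(8.124)
t=2.400: state=(8.177)
t=2.600: state=(8.216)
t=2.800: state=(8.244)
t=3.000: state=(8.265)
t=3.200: state=(8.281)
t=3.400: state=(8.292)
t=3.600: state=(8.300)
t=3.800: state=(8.306)
t=4.000: state=(8.311)
t=4.200: state=(8.314)
t=4.400: state=(8.317)
t=4.600: state=(8.318)
t=4.800: state=(8.320)
t=5.000: state=(8.320)
t=5.200: state=(8.321)
t=5.400: state=(8.322)
t=5.600: state=(8.322)
t=5.680: state=(8.322)

(x) = (8.322)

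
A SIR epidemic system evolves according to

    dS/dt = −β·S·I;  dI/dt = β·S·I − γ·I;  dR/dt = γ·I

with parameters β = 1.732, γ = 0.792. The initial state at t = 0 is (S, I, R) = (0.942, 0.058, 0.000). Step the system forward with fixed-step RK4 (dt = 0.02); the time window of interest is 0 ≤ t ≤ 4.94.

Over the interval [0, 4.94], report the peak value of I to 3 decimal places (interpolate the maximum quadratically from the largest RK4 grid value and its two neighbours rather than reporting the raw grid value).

max I = 0.212

t=0.000: state=(0.942, 0.058, 0.000)
step 1 (dt=0.02): k1=(-0.095, 0.049, 0.046), k2=(-0.095, 0.049, 0.046), k3=(-0.095, 0.049, 0.046), k4=(-0.096, 0.049, 0.047); state += dt/6·(k1+2k2+2k3+k4)
t=0.020: state=(0.940, 0.059, 0.001)
t=0.040: state=(0.938, 0.060, 0.002)
t=0.060: state=(0.936, 0.061, 0.003)
continuing one RK4 step at a time; state shown every 10 steps (Δt=0.2):
t=0.200: state=(0.922, 0.068, 0.010)
t=0.400: state=(0.898, 0.080, 0.022)
t=0.600: state=(0.872, 0.093, 0.035)
t=0.800: state=(0.842, 0.107, 0.051)
t=1.000: state=(0.810, 0.121, 0.069)
t=1.200: state=(0.774, 0.136, 0.090)
t=1.400: state=(0.737, 0.151, 0.112)
t=1.600: state=(0.698, 0.165, 0.137)
t=1.800: state=(0.657, 0.178, 0.164)
t=2.000: state=(0.617, 0.190, 0.194)
t=2.200: state=(0.577, 0.199, 0.224)
t=2.400: state=(0.538, 0.206, 0.257)
t=2.600: state=(0.500, 0.210, 0.290)
t=2.800: state=(0.465, 0.212, 0.323)
t=3.000: state=(0.432, 0.212, 0.357)
t=3.200: state=(0.402, 0.209, 0.390)
t=3.400: state=(0.374, 0.204, 0.423)
t=3.600: state=(0.349, 0.197, 0.454)
t=3.800: state=(0.326, 0.189, 0.485)
t=4.000: state=(0.306, 0.180, 0.514)
t=4.200: state=(0.288, 0.170, 0.542)
t=4.400: state=(0.272, 0.160, 0.568)
t=4.600: state=(0.258, 0.150, 0.592)
t=4.800: state=(0.245, 0.139, 0.615)
t=4.940: state=(0.237, 0.132, 0.630)
largest grid value and its neighbours: I(2.820)=0.21222, I(2.840)=0.21224, I(2.860)=0.21224
parabola through these three points peaks at t≈2.844 with I≈0.21224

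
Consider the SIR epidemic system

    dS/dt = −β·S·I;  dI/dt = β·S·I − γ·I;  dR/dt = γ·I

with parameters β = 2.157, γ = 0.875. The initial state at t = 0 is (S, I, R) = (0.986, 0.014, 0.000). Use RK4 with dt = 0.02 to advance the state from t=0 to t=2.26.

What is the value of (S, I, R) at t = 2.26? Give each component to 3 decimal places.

t=0.000: state=(0.986, 0.014, 0.000)
step 1 (dt=0.02): k1=(-0.030, 0.018, 0.012), k2=(-0.030, 0.018, 0.012), k3=(-0.030, 0.018, 0.012), k4=(-0.031, 0.018, 0.013); state += dt/6·(k1+2k2+2k3+k4)
t=0.020: state=(0.985, 0.014, 0.000)
t=0.040: state=(0.985, 0.015, 0.001)
t=0.060: state=(0.984, 0.015, 0.001)
continuing one RK4 step at a time; state shown every 5 steps (Δt=0.1):
t=0.100: state=(0.983, 0.016, 0.001)
t=0.200: state=(0.979, 0.018, 0.003)
t=0.300: state=(0.975, 0.020, 0.004)
t=0.400: state=(0.971, 0.023, 0.006)
t=0.500: state=(0.966, 0.026, 0.008)
t=0.600: state=(0.960, 0.029, 0.011)
t=0.700: state=(0.953, 0.033, 0.014)
t=0.800: state=(0.946, 0.037, 0.017)
t=0.900: state=(0.938, 0.042, 0.020)
t=1.000: state=(0.929, 0.047, 0.024)
t=1.100: state=(0.920, 0.052, 0.028)
t=1.200: state=(0.909, 0.058, 0.033)
t=1.300: state=(0.897, 0.065, 0.038)
t=1.400: state=(0.884, 0.072, 0.044)
t=1.500: state=(0.869, 0.080, 0.051)
t=1.600: state=(0.854, 0.088, 0.058)
t=1.700: state=(0.837, 0.097, 0.066)
t=1.800: state=(0.819, 0.106, 0.075)
t=1.900: state=(0.800, 0.115, 0.085)
t=2.000: state=(0.779, 0.125, 0.095)
t=2.100: state=(0.758, 0.135, 0.107)
t=2.200: state=(0.735, 0.146, 0.119)
t=2.260: state=(0.721, 0.152, 0.127)

(S, I, R) = (0.721, 0.152, 0.127)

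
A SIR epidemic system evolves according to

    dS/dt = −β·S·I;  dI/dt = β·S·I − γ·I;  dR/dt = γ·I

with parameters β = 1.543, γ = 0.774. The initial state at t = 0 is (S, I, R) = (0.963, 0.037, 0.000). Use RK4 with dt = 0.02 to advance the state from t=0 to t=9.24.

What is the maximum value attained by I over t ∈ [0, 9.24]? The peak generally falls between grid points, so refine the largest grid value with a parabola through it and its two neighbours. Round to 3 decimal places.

max I = 0.171

t=0.000: state=(0.963, 0.037, 0.000)
step 1 (dt=0.02): k1=(-0.055, 0.026, 0.029), k2=(-0.055, 0.026, 0.029), k3=(-0.055, 0.026, 0.029), k4=(-0.056, 0.027, 0.029); state += dt/6·(k1+2k2+2k3+k4)
t=0.020: state=(0.962, 0.038, 0.001)
t=0.040: state=(0.961, 0.038, 0.001)
t=0.060: state=(0.960, 0.039, 0.002)
continuing one RK4 step at a time; state shown every 25 steps (Δt=0.5):
t=0.500: state=(0.931, 0.052, 0.017)
t=1.000: state=(0.888, 0.072, 0.041)
t=1.500: state=(0.833, 0.094, 0.073)
t=2.000: state=(0.767, 0.119, 0.114)
t=2.500: state=(0.693, 0.142, 0.165)
t=3.000: state=(0.617, 0.160, 0.223)
t=3.500: state=(0.543, 0.170, 0.287)
t=4.000: state=(0.476, 0.171, 0.353)
t=4.500: state=(0.418, 0.163, 0.418)
t=5.000: state=(0.370, 0.150, 0.479)
t=5.500: state=(0.332, 0.134, 0.534)
t=6.000: state=(0.301, 0.116, 0.583)
t=6.500: state=(0.278, 0.098, 0.624)
t=7.000: state=(0.259, 0.082, 0.659)
t=7.500: state=(0.244, 0.068, 0.688)
t=8.000: state=(0.233, 0.055, 0.712)
t=8.500: state=(0.224, 0.045, 0.731)
t=9.000: state=(0.217, 0.036, 0.747)
t=9.240: state=(0.215, 0.032, 0.753)
largest grid value and its neighbours: I(3.780)=0.17121, I(3.800)=0.17122, I(3.820)=0.17121
parabola through these three points peaks at t≈3.801 with I≈0.17122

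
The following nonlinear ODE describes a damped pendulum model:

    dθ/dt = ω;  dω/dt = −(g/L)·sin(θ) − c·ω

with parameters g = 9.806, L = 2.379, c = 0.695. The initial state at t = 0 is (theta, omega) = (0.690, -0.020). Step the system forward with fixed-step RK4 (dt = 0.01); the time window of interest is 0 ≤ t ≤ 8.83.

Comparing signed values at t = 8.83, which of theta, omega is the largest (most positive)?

t=0.000: state=(0.690, -0.020)
step 1 (dt=0.01): k1=(-0.020, -2.610), k2=(-0.033, -2.600), k3=(-0.033, -2.600), k4=(-0.046, -2.591); state += dt/6·(k1+2k2+2k3+k4)
t=0.010: state=(0.690, -0.046)
t=0.020: state=(0.689, -0.072)
t=0.030: state=(0.688, -0.097)
continuing one RK4 step at a time; state shown every 50 steps (Δt=0.5):
t=0.500: state=(0.409, -0.966)
t=1.000: state=(-0.104, -0.914)
t=1.500: state=(-0.384, -0.158)
t=2.000: state=(-0.282, 0.497)
t=2.500: state=(0.013, 0.574)
t=3.000: state=(0.210, 0.173)
t=3.500: state=(0.183, -0.247)
t=4.000: state=(0.018, -0.349)
t=4.500: state=(-0.113, -0.142)
t=5.000: state=(-0.115, 0.117)
t=5.500: state=(-0.025, 0.207)
t=6.000: state=(0.058, 0.106)
t=6.500: state=(0.071, -0.050)
t=7.000: state=(0.023, -0.120)
t=7.500: state=(-0.029, -0.074)
t=8.000: state=(-0.043, 0.018)
t=8.500: state=(-0.018, 0.068)
t=8.830: state=(0.004, 0.062)
compare at T: theta=0.004, omega=0.062

largest component: omega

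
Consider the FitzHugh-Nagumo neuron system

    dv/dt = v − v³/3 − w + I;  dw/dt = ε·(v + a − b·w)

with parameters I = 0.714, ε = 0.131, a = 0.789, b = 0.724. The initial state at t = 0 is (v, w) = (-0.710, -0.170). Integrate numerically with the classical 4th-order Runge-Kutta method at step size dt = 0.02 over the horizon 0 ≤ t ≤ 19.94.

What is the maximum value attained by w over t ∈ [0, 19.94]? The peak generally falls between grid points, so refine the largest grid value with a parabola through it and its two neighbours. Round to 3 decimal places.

t=0.000: state=(-0.710, -0.170)
step 1 (dt=0.02): k1=(0.293, 0.026), k2=(0.294, 0.027), k3=(0.295, 0.027), k4=(0.296, 0.027); state += dt/6·(k1+2k2+2k3+k4)
t=0.020: state=(-0.704, -0.169)
t=0.040: state=(-0.698, -0.169)
t=0.060: state=(-0.692, -0.168)
continuing one RK4 step at a time; state shown every 50 steps (Δt=1):
t=1.000: state=(-0.324, -0.123)
t=2.000: state=(0.488, -0.009)
t=3.000: state=(1.629, 0.230)
t=4.000: state=(1.835, 0.531)
t=5.000: state=(1.743, 0.806)
t=6.000: state=(1.621, 1.042)
t=7.000: state=(1.489, 1.241)
t=8.000: state=(1.343, 1.404)
t=9.000: state=(1.175, 1.533)
t=10.000: state=(0.963, 1.627)
t=11.000: state=(0.649, 1.680)
t=12.000: state=(0.031, 1.674)
t=13.000: state=(-1.303, 1.547)
t=14.000: state=(-1.940, 1.288)
t=15.000: state=(-1.904, 1.028)
t=16.000: state=(-1.815, 0.801)
t=17.000: state=(-1.724, 0.606)
t=18.000: state=(-1.633, 0.440)
t=19.000: state=(-1.541, 0.301)
t=19.940: state=(-1.454, 0.192)
largest grid value and its neighbours: w(11.420)=1.68726, w(11.440)=1.68728, w(11.460)=1.68728
parabola through these three points peaks at t≈11.449 with w≈1.68729

max w = 1.687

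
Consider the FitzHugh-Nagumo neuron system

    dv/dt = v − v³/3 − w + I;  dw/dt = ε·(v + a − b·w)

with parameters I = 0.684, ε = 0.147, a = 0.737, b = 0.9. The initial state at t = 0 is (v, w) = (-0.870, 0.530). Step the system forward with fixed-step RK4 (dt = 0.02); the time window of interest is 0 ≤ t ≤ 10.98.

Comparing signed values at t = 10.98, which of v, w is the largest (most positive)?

largest component: v

t=0.000: state=(-0.870, 0.530)
step 1 (dt=0.02): k1=(-0.496, -0.090), k2=(-0.497, -0.090), k3=(-0.497, -0.090), k4=(-0.497, -0.091); state += dt/6·(k1+2k2+2k3+k4)
t=0.020: state=(-0.880, 0.528)
t=0.040: state=(-0.890, 0.526)
t=0.060: state=(-0.900, 0.525)
continuing one RK4 step at a time; state shown every 25 steps (Δt=0.5):
t=0.500: state=(-1.111, 0.478)
t=1.000: state=(-1.300, 0.413)
t=1.500: state=(-1.407, 0.343)
t=2.000: state=(-1.446, 0.271)
t=2.500: state=(-1.441, 0.203)
t=3.000: state=(-1.413, 0.141)
t=3.500: state=(-1.373, 0.085)
t=4.000: state=(-1.326, 0.036)
t=4.500: state=(-1.275, -0.006)
t=5.000: state=(-1.221, -0.042)
t=5.500: state=(-1.163, -0.072)
t=6.000: state=(-1.103, -0.095)
t=6.500: state=(-1.040, -0.113)
t=7.000: state=(-0.971, -0.125)
t=7.500: state=(-0.896, -0.131)
t=8.000: state=(-0.811, -0.131)
t=8.500: state=(-0.713, -0.124)
t=9.000: state=(-0.592, -0.110)
t=9.500: state=(-0.435, -0.088)
t=10.000: state=(-0.216, -0.053)
t=10.500: state=(0.108, -0.002)
t=10.980: state=(0.568, 0.071)
compare at T: v=0.568, w=0.071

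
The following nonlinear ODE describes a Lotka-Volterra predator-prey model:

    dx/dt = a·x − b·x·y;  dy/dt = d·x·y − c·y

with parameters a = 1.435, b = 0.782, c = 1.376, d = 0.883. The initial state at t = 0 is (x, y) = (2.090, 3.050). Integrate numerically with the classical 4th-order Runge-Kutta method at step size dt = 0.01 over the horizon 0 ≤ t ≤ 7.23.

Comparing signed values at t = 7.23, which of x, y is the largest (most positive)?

largest component: x

t=0.000: state=(2.090, 3.050)
step 1 (dt=0.01): k1=(-1.986, 1.432), k2=(-1.988, 1.408), k3=(-1.988, 1.408), k4=(-1.990, 1.385); state += dt/6·(k1+2k2+2k3+k4)
t=0.010: state=(2.070, 3.064)
t=0.020: state=(2.050, 3.078)
t=0.030: state=(2.030, 3.091)
continuing one RK4 step at a time; state shown every 25 steps (Δt=0.25):
t=0.250: state=(1.608, 3.249)
t=0.500: state=(1.227, 3.142)
t=0.750: state=(0.977, 2.834)
t=1.000: state=(0.834, 2.450)
t=1.250: state=(0.768, 2.070)
t=1.500: state=(0.759, 1.736)
t=1.750: state=(0.795, 1.460)
t=2.000: state=(0.875, 1.243)
t=2.250: state=(0.999, 1.083)
t=2.500: state=(1.170, 0.975)
t=2.750: state=(1.394, 0.916)
t=3.000: state=(1.671, 0.910)
t=3.250: state=(1.993, 0.966)
t=3.500: state=(2.334, 1.104)
t=3.750: state=(2.633, 1.357)
t=4.000: state=(2.788, 1.756)
t=4.250: state=(2.691, 2.291)
t=4.500: state=(2.330, 2.838)
t=4.750: state=(1.841, 3.191)
t=5.000: state=(1.400, 3.228)
t=5.250: state=(1.087, 3.004)
t=5.500: state=(0.894, 2.645)
t=5.750: state=(0.793, 2.256)
t=6.000: state=(0.757, 1.896)
t=6.250: state=(0.772, 1.590)
t=6.500: state=(0.830, 1.344)
t=6.750: state=(0.932, 1.156)
t=7.000: state=(1.079, 1.022)
t=7.230: state=(1.258, 0.944)
compare at T: x=1.258, y=0.944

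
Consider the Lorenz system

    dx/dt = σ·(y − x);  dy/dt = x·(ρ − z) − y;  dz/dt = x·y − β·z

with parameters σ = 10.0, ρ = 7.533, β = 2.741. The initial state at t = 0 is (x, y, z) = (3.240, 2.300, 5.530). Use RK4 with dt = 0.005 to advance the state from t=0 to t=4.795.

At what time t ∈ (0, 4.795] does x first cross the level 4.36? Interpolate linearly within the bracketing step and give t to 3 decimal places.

t = 0.462

t=0.000: state=(3.240, 2.300, 5.530)
step 1 (dt=0.005): k1=(-9.400, 4.190, -7.706), k2=(-9.060, 4.194, -7.673), k3=(-9.069, 4.196, -7.672), k4=(-8.737, 4.200, -7.638); state += dt/6·(k1+2k2+2k3+k4)
t=0.005: state=(3.195, 2.321, 5.492)
t=0.010: state=(3.153, 2.342, 5.454)
t=0.015: state=(3.114, 2.363, 5.416)
continuing one RK4 step at a time; state shown every 40 steps (Δt=0.2):
t=0.200: state=(2.955, 3.272, 4.441)
t=0.400: state=(3.969, 4.594, 4.703)
t=0.460: state=(4.346, 4.966, 5.094)
next step: t=0.465: state=(4.377, 4.994, 5.132) — x has crossed 4.36
linear interpolation between t=0.460 (4.34581) and t=0.465 (4.37677) → t≈0.462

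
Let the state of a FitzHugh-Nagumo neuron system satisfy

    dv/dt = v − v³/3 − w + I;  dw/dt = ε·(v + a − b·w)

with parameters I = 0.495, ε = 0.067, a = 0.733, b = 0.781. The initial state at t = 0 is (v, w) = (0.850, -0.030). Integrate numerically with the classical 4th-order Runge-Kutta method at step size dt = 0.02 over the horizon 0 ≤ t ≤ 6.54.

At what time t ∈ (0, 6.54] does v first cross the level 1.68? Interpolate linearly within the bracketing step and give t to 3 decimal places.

t=0.000: state=(0.850, -0.030)
step 1 (dt=0.02): k1=(1.170, 0.108), k2=(1.172, 0.108), k3=(1.172, 0.108), k4=(1.174, 0.109); state += dt/6·(k1+2k2+2k3+k4)
t=0.020: state=(0.873, -0.028)
t=0.040: state=(0.897, -0.026)
t=0.060: state=(0.921, -0.023)
continuing one RK4 step at a time; state shown every 25 steps (Δt=0.5):
t=0.500: state=(1.406, 0.033)
t=0.860: state=(1.670, 0.087)
next step: t=0.880: state=(1.681, 0.090) — v has crossed 1.68
linear interpolation between t=0.860 (1.67037) and t=0.880 (1.68065) → t≈0.879

t = 0.879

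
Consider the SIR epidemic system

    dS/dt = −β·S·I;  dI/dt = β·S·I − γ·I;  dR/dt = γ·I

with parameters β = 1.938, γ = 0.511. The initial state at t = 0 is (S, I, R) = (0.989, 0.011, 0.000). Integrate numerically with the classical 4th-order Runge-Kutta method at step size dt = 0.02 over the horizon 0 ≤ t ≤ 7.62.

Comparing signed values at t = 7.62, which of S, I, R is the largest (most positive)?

t=0.000: state=(0.989, 0.011, 0.000)
step 1 (dt=0.02): k1=(-0.021, 0.015, 0.006), k2=(-0.021, 0.016, 0.006), k3=(-0.021, 0.016, 0.006), k4=(-0.022, 0.016, 0.006); state += dt/6·(k1+2k2+2k3+k4)
t=0.020: state=(0.989, 0.011, 0.000)
t=0.040: state=(0.988, 0.012, 0.000)
t=0.060: state=(0.988, 0.012, 0.000)
continuing one RK4 step at a time; state shown every 25 steps (Δt=0.5):
t=0.500: state=(0.974, 0.022, 0.004)
t=1.000: state=(0.944, 0.043, 0.012)
t=1.500: state=(0.890, 0.082, 0.028)
t=2.000: state=(0.800, 0.144, 0.056)
t=2.500: state=(0.668, 0.228, 0.103)
t=3.000: state=(0.513, 0.314, 0.173)
t=3.500: state=(0.367, 0.372, 0.261)
t=4.000: state=(0.253, 0.388, 0.359)
t=4.500: state=(0.175, 0.368, 0.456)
t=5.000: state=(0.125, 0.329, 0.546)
t=5.500: state=(0.093, 0.283, 0.624)
t=6.000: state=(0.072, 0.237, 0.691)
t=6.500: state=(0.058, 0.196, 0.746)
t=7.000: state=(0.049, 0.160, 0.791)
t=7.500: state=(0.043, 0.129, 0.828)
t=7.620: state=(0.042, 0.123, 0.836)
compare at T: S=0.042, I=0.123, R=0.836

largest component: R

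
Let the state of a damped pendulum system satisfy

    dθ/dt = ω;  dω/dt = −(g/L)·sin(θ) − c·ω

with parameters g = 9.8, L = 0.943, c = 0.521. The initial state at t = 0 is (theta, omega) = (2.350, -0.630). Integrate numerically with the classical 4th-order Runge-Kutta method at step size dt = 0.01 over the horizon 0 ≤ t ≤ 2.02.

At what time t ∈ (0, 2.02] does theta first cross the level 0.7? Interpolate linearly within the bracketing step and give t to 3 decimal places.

t = 0.577

t=0.000: state=(2.350, -0.630)
step 1 (dt=0.01): k1=(-0.630, -7.066), k2=(-0.665, -7.070), k3=(-0.665, -7.071), k4=(-0.701, -7.077); state += dt/6·(k1+2k2+2k3+k4)
t=0.010: state=(2.343, -0.701)
t=0.020: state=(2.336, -0.772)
t=0.030: state=(2.328, -0.843)
continuing one RK4 step at a time; state shown every 10 steps (Δt=0.1):
t=0.100: state=(2.251, -1.349)
t=0.200: state=(2.079, -2.115)
t=0.300: state=(1.826, -2.943)
t=0.400: state=(1.489, -3.797)
t=0.500: state=(1.070, -4.568)
t=0.570: state=(0.735, -4.963)
next step: t=0.580: state=(0.685, -5.005) — theta has crossed 0.7
linear interpolation between t=0.570 (0.73499) and t=0.580 (0.68514) → t≈0.577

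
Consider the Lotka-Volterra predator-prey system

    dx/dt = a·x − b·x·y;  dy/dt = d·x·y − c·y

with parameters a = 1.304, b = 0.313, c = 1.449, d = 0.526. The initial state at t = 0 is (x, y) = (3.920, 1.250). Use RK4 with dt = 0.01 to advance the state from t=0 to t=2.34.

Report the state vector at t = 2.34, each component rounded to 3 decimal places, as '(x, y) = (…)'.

t=0.000: state=(3.920, 1.250)
step 1 (dt=0.01): k1=(3.578, 0.766), k2=(3.590, 0.780), k3=(3.590, 0.780), k4=(3.601, 0.795); state += dt/6·(k1+2k2+2k3+k4)
t=0.010: state=(3.956, 1.258)
t=0.020: state=(3.992, 1.266)
t=0.030: state=(4.028, 1.274)
continuing one RK4 step at a time; state shown every 10 steps (Δt=0.1):
t=0.100: state=(4.289, 1.342)
t=0.200: state=(4.676, 1.469)
t=0.300: state=(5.075, 1.643)
t=0.400: state=(5.473, 1.876)
t=0.500: state=(5.853, 2.186)
t=0.600: state=(6.189, 2.596)
t=0.700: state=(6.449, 3.133)
t=0.800: state=(6.592, 3.822)
t=0.900: state=(6.578, 4.678)
t=1.000: state=(6.373, 5.695)
t=1.100: state=(5.971, 6.822)
t=1.200: state=(5.396, 7.963)
t=1.300: state=(4.713, 8.990)
t=1.400: state=(4.000, 9.779)
t=1.500: state=(3.328, 10.255)
t=1.600: state=(2.742, 10.403)
t=1.700: state=(2.259, 10.260)
t=1.800: state=(1.877, 9.892)
t=1.900: state=(1.581, 9.369)
t=2.000: state=(1.356, 8.753)
t=2.100: state=(1.187, 8.095)
t=2.200: state=(1.061, 7.428)
t=2.300: state=(0.968, 6.777)
t=2.340: state=(0.938, 6.525)

(x, y) = (0.938, 6.525)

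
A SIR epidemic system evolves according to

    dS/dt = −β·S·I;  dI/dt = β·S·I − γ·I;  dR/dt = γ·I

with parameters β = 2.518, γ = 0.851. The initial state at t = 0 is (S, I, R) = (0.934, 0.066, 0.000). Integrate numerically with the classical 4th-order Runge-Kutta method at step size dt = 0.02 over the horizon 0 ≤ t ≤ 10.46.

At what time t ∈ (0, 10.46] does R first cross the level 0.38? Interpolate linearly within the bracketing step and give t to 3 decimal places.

t = 2.076

t=0.000: state=(0.934, 0.066, 0.000)
step 1 (dt=0.02): k1=(-0.155, 0.099, 0.056), k2=(-0.157, 0.100, 0.057), k3=(-0.157, 0.100, 0.057), k4=(-0.159, 0.102, 0.058); state += dt/6·(k1+2k2+2k3+k4)
t=0.020: state=(0.931, 0.068, 0.001)
t=0.040: state=(0.928, 0.070, 0.002)
t=0.060: state=(0.924, 0.072, 0.004)
continuing one RK4 step at a time; state shown every 25 steps (Δt=0.5):
t=0.500: state=(0.828, 0.132, 0.041)
t=1.000: state=(0.664, 0.221, 0.116)
t=1.500: state=(0.477, 0.296, 0.227)
t=2.000: state=(0.322, 0.318, 0.360)
t=2.060: state=(0.307, 0.317, 0.376)
next step: t=2.080: state=(0.302, 0.316, 0.381) — R has crossed 0.38
linear interpolation between t=2.060 (0.37574) and t=2.080 (0.38113) → t≈2.076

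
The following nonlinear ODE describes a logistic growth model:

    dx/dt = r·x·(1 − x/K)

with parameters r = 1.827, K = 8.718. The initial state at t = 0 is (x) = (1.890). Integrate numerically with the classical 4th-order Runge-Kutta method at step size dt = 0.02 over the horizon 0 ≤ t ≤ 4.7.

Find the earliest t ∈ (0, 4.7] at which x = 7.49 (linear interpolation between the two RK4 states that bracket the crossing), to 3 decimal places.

t = 1.693

t=0.000: state=(1.890)
step 1 (dt=0.02): k1=(2.704), k2=(2.732), k3=(2.733), k4=(2.760); state += dt/6·(k1+2k2+2k3+k4)
t=0.020: state=(1.945)
t=0.040: state=(2.000)
t=0.060: state=(2.057)
continuing one RK4 step at a time; state shown every 10 steps (Δt=0.2):
t=0.200: state=(2.486)
t=0.400: state=(3.182)
t=0.600: state=(3.950)
t=0.800: state=(4.744)
t=1.000: state=(5.513)
t=1.200: state=(6.212)
t=1.400: state=(6.812)
t=1.600: state=(7.300)
t=1.680: state=(7.465)
next step: t=1.700: state=(7.504) — x has crossed 7.49
linear interpolation between t=1.680 (7.46524) and t=1.700 (7.50393) → t≈1.693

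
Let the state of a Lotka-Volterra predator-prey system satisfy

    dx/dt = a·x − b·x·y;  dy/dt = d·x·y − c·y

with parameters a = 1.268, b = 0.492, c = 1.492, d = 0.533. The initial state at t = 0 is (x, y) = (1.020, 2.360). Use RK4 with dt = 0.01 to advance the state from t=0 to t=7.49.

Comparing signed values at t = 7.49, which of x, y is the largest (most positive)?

largest component: x

t=0.000: state=(1.020, 2.360)
step 1 (dt=0.01): k1=(0.109, -2.238), k2=(0.115, -2.227), k3=(0.115, -2.227), k4=(0.120, -2.216); state += dt/6·(k1+2k2+2k3+k4)
t=0.010: state=(1.021, 2.338)
t=0.020: state=(1.022, 2.316)
t=0.030: state=(1.024, 2.294)
continuing one RK4 step at a time; state shown every 25 steps (Δt=0.25):
t=0.250: state=(1.081, 1.868)
t=0.500: state=(1.208, 1.497)
t=0.750: state=(1.405, 1.226)
t=1.000: state=(1.679, 1.036)
t=1.250: state=(2.046, 0.914)
t=1.500: state=(2.522, 0.852)
t=1.750: state=(3.120, 0.853)
t=2.000: state=(3.842, 0.933)
t=2.250: state=(4.653, 1.131)
t=2.500: state=(5.439, 1.528)
t=2.750: state=(5.942, 2.258)
t=3.000: state=(5.776, 3.427)
t=3.250: state=(4.776, 4.805)
t=3.500: state=(3.407, 5.707)
t=3.750: state=(2.296, 5.720)
t=4.000: state=(1.615, 5.089)
t=4.250: state=(1.249, 4.230)
t=4.500: state=(1.074, 3.395)
t=4.750: state=(1.016, 2.685)
t=5.000: state=(1.040, 2.119)
t=5.250: state=(1.131, 1.685)
t=5.500: state=(1.289, 1.362)
t=5.750: state=(1.520, 1.130)
t=6.000: state=(1.835, 0.972)
t=6.250: state=(2.249, 0.878)
t=6.500: state=(2.780, 0.844)
t=6.750: state=(3.436, 0.878)
t=7.000: state=(4.206, 1.005)
t=7.250: state=(5.028, 1.281)
t=7.490: state=(5.705, 1.783)
compare at T: x=5.705, y=1.783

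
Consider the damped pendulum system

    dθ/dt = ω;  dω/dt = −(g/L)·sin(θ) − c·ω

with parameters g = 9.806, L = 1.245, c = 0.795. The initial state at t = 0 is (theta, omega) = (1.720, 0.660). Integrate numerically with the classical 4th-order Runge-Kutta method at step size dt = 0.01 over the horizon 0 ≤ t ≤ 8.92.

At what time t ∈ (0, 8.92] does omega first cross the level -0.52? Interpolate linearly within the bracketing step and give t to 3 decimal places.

t = 0.151

t=0.000: state=(1.720, 0.660)
step 1 (dt=0.01): k1=(0.660, -8.313), k2=(0.618, -8.277), k3=(0.619, -8.277), k4=(0.577, -8.240); state += dt/6·(k1+2k2+2k3+k4)
t=0.010: state=(1.726, 0.577)
t=0.020: state=(1.732, 0.495)
t=0.030: state=(1.736, 0.414)
t=0.150: state=(1.729, -0.512)
next step: t=0.160: state=(1.724, -0.586) — omega has crossed -0.52
linear interpolation between t=0.150 (-0.51210) and t=0.160 (-0.58554) → t≈0.151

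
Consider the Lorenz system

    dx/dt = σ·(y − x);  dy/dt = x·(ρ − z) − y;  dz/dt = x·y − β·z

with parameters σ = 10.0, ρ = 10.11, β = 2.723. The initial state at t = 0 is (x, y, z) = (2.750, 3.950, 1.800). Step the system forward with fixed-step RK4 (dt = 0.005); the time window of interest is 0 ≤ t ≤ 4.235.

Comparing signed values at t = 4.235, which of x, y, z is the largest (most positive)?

t=0.000: state=(2.750, 3.950, 1.800)
step 1 (dt=0.005): k1=(12.000, 18.902, 5.961), k2=(12.173, 19.063, 6.170), k3=(12.172, 19.065, 6.172), k4=(12.345, 19.226, 6.385); state += dt/6·(k1+2k2+2k3+k4)
t=0.005: state=(2.811, 4.045, 1.831)
t=0.010: state=(2.873, 4.142, 1.864)
t=0.015: state=(2.938, 4.241, 1.899)
continuing one RK4 step at a time; state shown every 40 steps (Δt=0.2):
t=0.200: state=(6.361, 8.509, 5.753)
t=0.400: state=(7.956, 6.622, 13.589)
t=0.600: state=(3.818, 2.133, 11.344)
t=0.800: state=(2.223, 2.118, 7.392)
t=1.000: state=(2.823, 3.481, 5.332)
t=1.200: state=(4.791, 6.040, 5.972)
t=1.400: state=(6.832, 7.199, 10.060)
t=1.600: state=(5.631, 4.423, 11.631)
t=1.800: state=(3.740, 3.244, 9.228)
t=2.000: state=(3.629, 3.948, 7.281)
t=2.200: state=(4.762, 5.492, 7.315)
t=2.400: state=(5.966, 6.250, 9.404)
t=2.600: state=(5.559, 4.977, 10.598)
t=2.800: state=(4.434, 4.047, 9.458)
t=3.000: state=(4.215, 4.366, 8.183)
t=3.200: state=(4.852, 5.269, 8.133)
t=3.400: state=(5.519, 5.677, 9.249)
t=3.600: state=(5.339, 5.047, 9.934)
t=3.800: state=(4.722, 4.484, 9.374)
t=4.000: state=(4.558, 4.632, 8.624)
t=4.200: state=(4.910, 5.143, 8.580)
t=4.235: state=(4.992, 5.221, 8.657)
compare at T: x=4.992, y=5.221, z=8.657

largest component: z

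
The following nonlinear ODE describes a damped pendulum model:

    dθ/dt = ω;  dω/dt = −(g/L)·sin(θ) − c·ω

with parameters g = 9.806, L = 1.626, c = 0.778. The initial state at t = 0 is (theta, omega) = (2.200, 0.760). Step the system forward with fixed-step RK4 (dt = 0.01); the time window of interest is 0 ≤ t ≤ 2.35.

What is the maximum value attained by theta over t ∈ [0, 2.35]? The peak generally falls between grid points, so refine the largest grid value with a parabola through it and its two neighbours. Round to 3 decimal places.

max theta = 2.256

t=0.000: state=(2.200, 0.760)
step 1 (dt=0.01): k1=(0.760, -5.467), k2=(0.733, -5.432), k3=(0.733, -5.433), k4=(0.706, -5.399); state += dt/6·(k1+2k2+2k3+k4)
t=0.010: state=(2.207, 0.706)
t=0.020: state=(2.214, 0.652)
t=0.030: state=(2.220, 0.599)
continuing one RK4 step at a time; state shown every 10 steps (Δt=0.1):
t=0.100: state=(2.250, 0.244)
t=0.200: state=(2.250, -0.224)
t=0.300: state=(2.206, -0.665)
t=0.400: state=(2.118, -1.096)
t=0.500: state=(1.987, -1.527)
t=0.600: state=(1.812, -1.961)
t=0.700: state=(1.595, -2.388)
t=0.800: state=(1.336, -2.785)
t=0.900: state=(1.040, -3.113)
t=1.000: state=(0.717, -3.324)
t=1.100: state=(0.380, -3.376)
t=1.200: state=(0.048, -3.244)
t=1.300: state=(-0.262, -2.937)
t=1.400: state=(-0.535, -2.489)
t=1.500: state=(-0.757, -1.952)
t=1.600: state=(-0.924, -1.372)
t=1.700: state=(-1.031, -0.786)
t=1.800: state=(-1.082, -0.221)
t=1.900: state=(-1.077, 0.308)
t=2.000: state=(-1.022, 0.789)
t=2.100: state=(-0.921, 1.210)
t=2.200: state=(-0.782, 1.556)
t=2.300: state=(-0.613, 1.812)
t=2.350: state=(-0.520, 1.902)
largest grid value and its neighbours: theta(0.140)=2.25564, theta(0.150)=2.25594, theta(0.160)=2.25576
parabola through these three points peaks at t≈0.151 with theta≈2.25594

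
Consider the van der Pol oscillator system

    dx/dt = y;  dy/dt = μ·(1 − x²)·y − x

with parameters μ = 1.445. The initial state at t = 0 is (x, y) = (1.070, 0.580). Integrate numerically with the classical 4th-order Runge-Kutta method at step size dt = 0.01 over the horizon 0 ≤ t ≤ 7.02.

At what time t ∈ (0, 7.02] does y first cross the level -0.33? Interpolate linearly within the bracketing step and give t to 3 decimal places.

t=0.000: state=(1.070, 0.580)
step 1 (dt=0.01): k1=(0.580, -1.191), k2=(0.574, -1.198), k3=(0.574, -1.198), k4=(0.568, -1.205); state += dt/6·(k1+2k2+2k3+k4)
t=0.010: state=(1.076, 0.568)
t=0.020: state=(1.081, 0.556)
t=0.030: state=(1.087, 0.544)
continuing one RK4 step at a time; state shown every 25 steps (Δt=0.25):
t=0.250: state=(1.175, 0.258)
t=0.500: state=(1.200, -0.055)
t=0.750: state=(1.152, -0.324)
next step: t=0.760: state=(1.148, -0.334) — y has crossed -0.33
linear interpolation between t=0.750 (-0.32388) and t=0.760 (-0.33385) → t≈0.756

t = 0.756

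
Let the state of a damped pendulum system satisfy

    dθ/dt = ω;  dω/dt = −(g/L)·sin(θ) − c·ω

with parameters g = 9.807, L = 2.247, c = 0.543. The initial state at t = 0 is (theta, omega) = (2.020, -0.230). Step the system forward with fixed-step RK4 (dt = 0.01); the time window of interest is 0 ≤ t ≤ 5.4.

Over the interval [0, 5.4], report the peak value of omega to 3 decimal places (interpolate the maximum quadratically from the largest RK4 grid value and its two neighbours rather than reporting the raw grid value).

max omega = 1.855

t=0.000: state=(2.020, -0.230)
step 1 (dt=0.01): k1=(-0.230, -3.807), k2=(-0.249, -3.798), k3=(-0.249, -3.799), k4=(-0.268, -3.791); state += dt/6·(k1+2k2+2k3+k4)
t=0.010: state=(2.018, -0.268)
t=0.020: state=(2.015, -0.306)
t=0.030: state=(2.011, -0.343)
continuing one RK4 step at a time; state shown every 20 steps (Δt=0.2):
t=0.200: state=(1.900, -0.968)
t=0.400: state=(1.635, -1.675)
t=0.600: state=(1.234, -2.318)
t=0.800: state=(0.721, -2.759)
t=1.000: state=(0.156, -2.818)
t=1.200: state=(-0.376, -2.429)
t=1.400: state=(-0.794, -1.715)
t=1.600: state=(-1.053, -0.872)
t=1.800: state=(-1.144, -0.041)
t=2.000: state=(-1.075, 0.708)
t=2.200: state=(-0.869, 1.322)
t=2.400: state=(-0.560, 1.728)
t=2.600: state=(-0.197, 1.854)
t=2.800: state=(0.160, 1.673)
t=3.000: state=(0.455, 1.243)
t=3.200: state=(0.648, 0.674)
t=3.400: state=(0.723, 0.074)
t=3.600: state=(0.682, -0.473)
t=3.800: state=(0.542, -0.903)
t=4.000: state=(0.332, -1.161)
t=4.200: state=(0.091, -1.214)
t=4.400: state=(-0.140, -1.065)
t=4.600: state=(-0.325, -0.760)
t=4.800: state=(-0.438, -0.368)
t=5.000: state=(-0.471, 0.038)
t=5.200: state=(-0.426, 0.397)
t=5.400: state=(-0.318, 0.659)
largest grid value and its neighbours: omega(2.570)=1.85453, omega(2.580)=1.85498, omega(2.590)=1.85464
parabola through these three points peaks at t≈2.581 with omega≈1.85498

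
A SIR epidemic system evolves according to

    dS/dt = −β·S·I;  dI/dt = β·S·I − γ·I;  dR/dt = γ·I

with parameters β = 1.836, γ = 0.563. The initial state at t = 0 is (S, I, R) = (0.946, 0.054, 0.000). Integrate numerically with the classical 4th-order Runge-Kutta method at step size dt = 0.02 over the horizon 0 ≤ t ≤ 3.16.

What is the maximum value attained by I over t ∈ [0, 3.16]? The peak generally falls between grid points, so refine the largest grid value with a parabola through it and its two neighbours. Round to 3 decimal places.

max I = 0.348

t=0.000: state=(0.946, 0.054, 0.000)
step 1 (dt=0.02): k1=(-0.094, 0.063, 0.030), k2=(-0.095, 0.064, 0.031), k3=(-0.095, 0.064, 0.031), k4=(-0.096, 0.065, 0.031); state += dt/6·(k1+2k2+2k3+k4)
t=0.020: state=(0.944, 0.055, 0.001)
t=0.040: state=(0.942, 0.057, 0.001)
t=0.060: state=(0.940, 0.058, 0.002)
continuing one RK4 step at a time; state shown every 10 steps (Δt=0.2):
t=0.200: state=(0.925, 0.068, 0.007)
t=0.400: state=(0.900, 0.085, 0.015)
t=0.600: state=(0.869, 0.105, 0.026)
t=0.800: state=(0.832, 0.128, 0.039)
t=1.000: state=(0.790, 0.155, 0.055)
t=1.200: state=(0.743, 0.183, 0.074)
t=1.400: state=(0.691, 0.213, 0.096)
t=1.600: state=(0.635, 0.243, 0.122)
t=1.800: state=(0.578, 0.271, 0.151)
t=2.000: state=(0.521, 0.296, 0.183)
t=2.200: state=(0.466, 0.317, 0.217)
t=2.400: state=(0.413, 0.333, 0.254)
t=2.600: state=(0.365, 0.343, 0.292)
t=2.800: state=(0.321, 0.348, 0.331)
t=3.000: state=(0.283, 0.347, 0.370)
t=3.160: state=(0.256, 0.343, 0.401)
largest grid value and its neighbours: I(2.860)=0.34789, I(2.880)=0.34790, I(2.900)=0.34786
parabola through these three points peaks at t≈2.873 with I≈0.34790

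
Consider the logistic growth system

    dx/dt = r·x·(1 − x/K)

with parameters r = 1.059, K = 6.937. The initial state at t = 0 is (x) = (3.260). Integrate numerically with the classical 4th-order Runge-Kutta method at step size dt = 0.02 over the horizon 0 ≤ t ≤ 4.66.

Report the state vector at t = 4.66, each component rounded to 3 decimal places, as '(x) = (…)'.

t=0.000: state=(3.260)
step 1 (dt=0.02): k1=(1.830), k2=(1.831), k3=(1.831), k4=(1.832); state += dt/6·(k1+2k2+2k3+k4)
t=0.020: state=(3.297)
t=0.040: state=(3.333)
t=0.060: state=(3.370)
continuing one RK4 step at a time; state shown every 10 steps (Δt=0.2):
t=0.200: state=(3.627)
t=0.400: state=(3.990)
t=0.600: state=(4.342)
t=0.800: state=(4.676)
t=1.000: state=(4.986)
t=1.200: state=(5.269)
t=1.400: state=(5.523)
t=1.600: state=(5.746)
t=1.800: state=(5.941)
t=2.000: state=(6.108)
t=2.200: state=(6.251)
t=2.400: state=(6.371)
t=2.600: state=(6.472)
t=2.800: state=(6.556)
t=3.000: state=(6.625)
t=3.200: state=(6.683)
t=3.400: state=(6.730)
t=3.600: state=(6.768)
t=3.800: state=(6.800)
t=4.000: state=(6.826)
t=4.200: state=(6.847)
t=4.400: state=(6.864)
t=4.600: state=(6.878)
t=4.660: state=(6.881)

(x) = (6.881)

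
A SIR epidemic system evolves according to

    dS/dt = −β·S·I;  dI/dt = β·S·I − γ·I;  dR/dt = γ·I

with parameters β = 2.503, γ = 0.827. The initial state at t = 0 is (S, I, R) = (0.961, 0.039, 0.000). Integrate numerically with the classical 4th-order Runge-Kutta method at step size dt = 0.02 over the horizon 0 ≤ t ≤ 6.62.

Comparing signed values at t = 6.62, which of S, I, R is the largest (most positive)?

t=0.000: state=(0.961, 0.039, 0.000)
step 1 (dt=0.02): k1=(-0.094, 0.062, 0.032), k2=(-0.095, 0.062, 0.033), k3=(-0.095, 0.062, 0.033), k4=(-0.097, 0.063, 0.033); state += dt/6·(k1+2k2+2k3+k4)
t=0.020: state=(0.959, 0.040, 0.001)
t=0.040: state=(0.957, 0.042, 0.001)
t=0.060: state=(0.955, 0.043, 0.002)
continuing one RK4 step at a time; state shown every 25 steps (Δt=0.5):
t=0.500: state=(0.893, 0.083, 0.024)
t=1.000: state=(0.772, 0.156, 0.073)
t=1.500: state=(0.600, 0.244, 0.155)
t=2.000: state=(0.424, 0.306, 0.271)
t=2.500: state=(0.286, 0.314, 0.401)
t=3.000: state=(0.197, 0.279, 0.524)
t=3.500: state=(0.143, 0.228, 0.629)
t=4.000: state=(0.111, 0.176, 0.713)
t=4.500: state=(0.092, 0.132, 0.776)
t=5.000: state=(0.080, 0.097, 0.823)
t=5.500: state=(0.072, 0.071, 0.858)
t=6.000: state=(0.066, 0.051, 0.883)
t=6.500: state=(0.063, 0.037, 0.900)
t=6.620: state=(0.062, 0.034, 0.904)
compare at T: S=0.062, I=0.034, R=0.904

largest component: R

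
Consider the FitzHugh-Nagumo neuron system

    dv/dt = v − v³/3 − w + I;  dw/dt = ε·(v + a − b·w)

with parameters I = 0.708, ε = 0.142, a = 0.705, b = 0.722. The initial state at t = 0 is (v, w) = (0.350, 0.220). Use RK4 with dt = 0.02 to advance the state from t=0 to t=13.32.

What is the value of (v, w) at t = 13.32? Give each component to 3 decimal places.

t=0.000: state=(0.350, 0.220)
step 1 (dt=0.02): k1=(0.824, 0.127), k2=(0.830, 0.128), k3=(0.830, 0.128), k4=(0.836, 0.129); state += dt/6·(k1+2k2+2k3+k4)
t=0.020: state=(0.367, 0.223)
t=0.040: state=(0.383, 0.225)
t=0.060: state=(0.400, 0.228)
continuing one RK4 step at a time; state shown every 25 steps (Δt=0.5):
t=0.500: state=(0.827, 0.298)
t=1.000: state=(1.325, 0.407)
t=1.500: state=(1.627, 0.539)
t=2.000: state=(1.720, 0.678)
t=2.500: state=(1.712, 0.812)
t=3.000: state=(1.667, 0.937)
t=3.500: state=(1.609, 1.052)
t=4.000: state=(1.545, 1.158)
t=4.500: state=(1.476, 1.253)
t=5.000: state=(1.403, 1.339)
t=5.500: state=(1.327, 1.415)
t=6.000: state=(1.244, 1.482)
t=6.500: state=(1.154, 1.540)
t=7.000: state=(1.052, 1.588)
t=7.500: state=(0.935, 1.627)
t=8.000: state=(0.792, 1.654)
t=8.500: state=(0.608, 1.669)
t=9.000: state=(0.350, 1.668)
t=9.500: state=(-0.043, 1.645)
t=10.000: state=(-0.652, 1.589)
t=10.500: state=(-1.379, 1.487)
t=11.000: state=(-1.814, 1.348)
t=11.500: state=(-1.922, 1.199)
t=12.000: state=(-1.911, 1.055)
t=12.500: state=(-1.869, 0.921)
t=13.000: state=(-1.820, 0.796)
t=13.320: state=(-1.787, 0.721)

(v, w) = (-1.787, 0.721)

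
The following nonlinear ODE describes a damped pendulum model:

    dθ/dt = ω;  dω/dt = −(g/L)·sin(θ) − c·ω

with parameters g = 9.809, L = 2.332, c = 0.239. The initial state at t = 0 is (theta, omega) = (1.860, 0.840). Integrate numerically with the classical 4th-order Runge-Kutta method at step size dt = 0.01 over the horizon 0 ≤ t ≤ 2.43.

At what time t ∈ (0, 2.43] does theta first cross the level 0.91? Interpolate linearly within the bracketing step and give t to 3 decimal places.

t=0.000: state=(1.860, 0.840)
step 1 (dt=0.01): k1=(0.840, -4.232), k2=(0.819, -4.222), k3=(0.819, -4.222), k4=(0.798, -4.212); state += dt/6·(k1+2k2+2k3+k4)
t=0.010: state=(1.868, 0.798)
t=0.020: state=(1.876, 0.756)
t=0.030: state=(1.883, 0.714)
continuing one RK4 step at a time; state shown every 10 steps (Δt=0.1):
t=0.100: state=(1.923, 0.426)
t=0.200: state=(1.946, 0.028)
t=0.300: state=(1.929, -0.360)
t=0.400: state=(1.874, -0.744)
t=0.500: state=(1.780, -1.128)
t=0.600: state=(1.648, -1.512)
t=0.700: state=(1.478, -1.892)
t=0.800: state=(1.270, -2.254)
t=0.900: state=(1.028, -2.580)
t=0.940: state=(0.923, -2.694)
next step: t=0.950: state=(0.896, -2.721) — theta has crossed 0.91
linear interpolation between t=0.940 (0.92287) and t=0.950 (0.89580) → t≈0.945

t = 0.945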